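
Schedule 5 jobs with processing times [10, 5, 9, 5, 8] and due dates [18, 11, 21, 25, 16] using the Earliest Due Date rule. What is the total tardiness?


Sort by due date (EDD order): [(5, 11), (8, 16), (10, 18), (9, 21), (5, 25)]
Compute completion times and tardiness:
  Job 1: p=5, d=11, C=5, tardiness=max(0,5-11)=0
  Job 2: p=8, d=16, C=13, tardiness=max(0,13-16)=0
  Job 3: p=10, d=18, C=23, tardiness=max(0,23-18)=5
  Job 4: p=9, d=21, C=32, tardiness=max(0,32-21)=11
  Job 5: p=5, d=25, C=37, tardiness=max(0,37-25)=12
Total tardiness = 28

28


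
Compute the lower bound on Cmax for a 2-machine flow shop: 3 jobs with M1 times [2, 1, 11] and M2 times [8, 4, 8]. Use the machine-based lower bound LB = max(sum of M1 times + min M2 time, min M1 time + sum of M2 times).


LB1 = sum(M1 times) + min(M2 times) = 14 + 4 = 18
LB2 = min(M1 times) + sum(M2 times) = 1 + 20 = 21
Lower bound = max(LB1, LB2) = max(18, 21) = 21

21


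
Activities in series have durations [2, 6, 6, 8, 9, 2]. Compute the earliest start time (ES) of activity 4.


Activity 4 starts after activities 1 through 3 complete.
Predecessor durations: [2, 6, 6]
ES = 2 + 6 + 6 = 14

14


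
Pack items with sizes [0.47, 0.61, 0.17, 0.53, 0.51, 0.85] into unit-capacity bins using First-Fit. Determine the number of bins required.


Place items sequentially using First-Fit:
  Item 0.47 -> new Bin 1
  Item 0.61 -> new Bin 2
  Item 0.17 -> Bin 1 (now 0.64)
  Item 0.53 -> new Bin 3
  Item 0.51 -> new Bin 4
  Item 0.85 -> new Bin 5
Total bins used = 5

5


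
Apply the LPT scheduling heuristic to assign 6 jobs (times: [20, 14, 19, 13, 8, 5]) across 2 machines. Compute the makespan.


Sort jobs in decreasing order (LPT): [20, 19, 14, 13, 8, 5]
Assign each job to the least loaded machine:
  Machine 1: jobs [20, 13, 8], load = 41
  Machine 2: jobs [19, 14, 5], load = 38
Makespan = max load = 41

41


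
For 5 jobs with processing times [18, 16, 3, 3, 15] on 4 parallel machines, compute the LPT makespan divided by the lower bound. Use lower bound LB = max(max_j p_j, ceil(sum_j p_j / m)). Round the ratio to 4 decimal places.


LPT order: [18, 16, 15, 3, 3]
Machine loads after assignment: [18, 16, 15, 6]
LPT makespan = 18
Lower bound = max(max_job, ceil(total/4)) = max(18, 14) = 18
Ratio = 18 / 18 = 1.0

1.0


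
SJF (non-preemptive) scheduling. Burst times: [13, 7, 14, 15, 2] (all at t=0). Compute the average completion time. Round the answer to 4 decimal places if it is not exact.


SJF order (ascending): [2, 7, 13, 14, 15]
Completion times:
  Job 1: burst=2, C=2
  Job 2: burst=7, C=9
  Job 3: burst=13, C=22
  Job 4: burst=14, C=36
  Job 5: burst=15, C=51
Average completion = 120/5 = 24.0

24.0


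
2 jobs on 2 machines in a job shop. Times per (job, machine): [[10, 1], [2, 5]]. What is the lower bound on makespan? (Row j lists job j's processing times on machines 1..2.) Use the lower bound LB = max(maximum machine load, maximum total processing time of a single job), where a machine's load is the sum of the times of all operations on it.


Machine loads:
  Machine 1: 10 + 2 = 12
  Machine 2: 1 + 5 = 6
Max machine load = 12
Job totals:
  Job 1: 11
  Job 2: 7
Max job total = 11
Lower bound = max(12, 11) = 12

12


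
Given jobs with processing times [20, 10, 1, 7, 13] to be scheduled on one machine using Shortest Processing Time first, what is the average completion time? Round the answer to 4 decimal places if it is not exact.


Sort jobs by processing time (SPT order): [1, 7, 10, 13, 20]
Compute completion times sequentially:
  Job 1: processing = 1, completes at 1
  Job 2: processing = 7, completes at 8
  Job 3: processing = 10, completes at 18
  Job 4: processing = 13, completes at 31
  Job 5: processing = 20, completes at 51
Sum of completion times = 109
Average completion time = 109/5 = 21.8

21.8


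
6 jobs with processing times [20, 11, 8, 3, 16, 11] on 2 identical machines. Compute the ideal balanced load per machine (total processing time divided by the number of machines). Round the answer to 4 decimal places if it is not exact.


Total processing time = 20 + 11 + 8 + 3 + 16 + 11 = 69
Number of machines = 2
Ideal balanced load = 69 / 2 = 34.5

34.5


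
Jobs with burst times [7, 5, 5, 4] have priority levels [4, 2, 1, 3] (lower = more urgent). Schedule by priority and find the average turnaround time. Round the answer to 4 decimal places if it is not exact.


Sort by priority (ascending = highest first):
Order: [(1, 5), (2, 5), (3, 4), (4, 7)]
Completion times:
  Priority 1, burst=5, C=5
  Priority 2, burst=5, C=10
  Priority 3, burst=4, C=14
  Priority 4, burst=7, C=21
Average turnaround = 50/4 = 12.5

12.5


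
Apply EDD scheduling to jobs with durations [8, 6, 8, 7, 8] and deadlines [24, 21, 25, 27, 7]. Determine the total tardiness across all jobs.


Sort by due date (EDD order): [(8, 7), (6, 21), (8, 24), (8, 25), (7, 27)]
Compute completion times and tardiness:
  Job 1: p=8, d=7, C=8, tardiness=max(0,8-7)=1
  Job 2: p=6, d=21, C=14, tardiness=max(0,14-21)=0
  Job 3: p=8, d=24, C=22, tardiness=max(0,22-24)=0
  Job 4: p=8, d=25, C=30, tardiness=max(0,30-25)=5
  Job 5: p=7, d=27, C=37, tardiness=max(0,37-27)=10
Total tardiness = 16

16


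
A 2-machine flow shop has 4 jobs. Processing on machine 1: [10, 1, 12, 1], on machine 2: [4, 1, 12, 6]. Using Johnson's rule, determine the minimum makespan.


Apply Johnson's rule:
  Group 1 (a <= b): [(2, 1, 1), (4, 1, 6), (3, 12, 12)]
  Group 2 (a > b): [(1, 10, 4)]
Optimal job order: [2, 4, 3, 1]
Schedule:
  Job 2: M1 done at 1, M2 done at 2
  Job 4: M1 done at 2, M2 done at 8
  Job 3: M1 done at 14, M2 done at 26
  Job 1: M1 done at 24, M2 done at 30
Makespan = 30

30


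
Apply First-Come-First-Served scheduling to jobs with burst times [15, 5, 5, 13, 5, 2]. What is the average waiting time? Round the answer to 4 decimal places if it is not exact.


FCFS order (as given): [15, 5, 5, 13, 5, 2]
Waiting times:
  Job 1: wait = 0
  Job 2: wait = 15
  Job 3: wait = 20
  Job 4: wait = 25
  Job 5: wait = 38
  Job 6: wait = 43
Sum of waiting times = 141
Average waiting time = 141/6 = 23.5

23.5


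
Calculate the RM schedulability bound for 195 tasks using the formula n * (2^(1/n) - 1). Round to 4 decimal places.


Compute 2^(1/195) = 1.0035609260
Subtract 1: 1.0035609260 - 1 = 0.0035609260
Multiply by n: 195 * 0.0035609260 = 0.6943805700
Round to 4 dp: 0.6944

0.6944


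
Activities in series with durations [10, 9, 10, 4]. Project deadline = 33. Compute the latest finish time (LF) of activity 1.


LF(activity 1) = deadline - sum of successor durations
Successors: activities 2 through 4 with durations [9, 10, 4]
Sum of successor durations = 23
LF = 33 - 23 = 10

10


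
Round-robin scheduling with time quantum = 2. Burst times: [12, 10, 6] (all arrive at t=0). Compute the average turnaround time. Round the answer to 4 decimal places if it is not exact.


Time quantum = 2
Execution trace:
  J1 runs 2 units, time = 2
  J2 runs 2 units, time = 4
  J3 runs 2 units, time = 6
  J1 runs 2 units, time = 8
  J2 runs 2 units, time = 10
  J3 runs 2 units, time = 12
  J1 runs 2 units, time = 14
  J2 runs 2 units, time = 16
  J3 runs 2 units, time = 18
  J1 runs 2 units, time = 20
  J2 runs 2 units, time = 22
  J1 runs 2 units, time = 24
  J2 runs 2 units, time = 26
  J1 runs 2 units, time = 28
Finish times: [28, 26, 18]
Average turnaround = 72/3 = 24.0

24.0


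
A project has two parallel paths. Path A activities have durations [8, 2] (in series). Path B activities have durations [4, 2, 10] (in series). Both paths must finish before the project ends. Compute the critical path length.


Path A total = 8 + 2 = 10
Path B total = 4 + 2 + 10 = 16
Critical path = longest path = max(10, 16) = 16

16


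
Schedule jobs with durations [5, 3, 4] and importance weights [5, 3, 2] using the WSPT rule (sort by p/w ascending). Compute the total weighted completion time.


Compute p/w ratios and sort ascending (WSPT): [(5, 5), (3, 3), (4, 2)]
Compute weighted completion times:
  Job (p=5,w=5): C=5, w*C=5*5=25
  Job (p=3,w=3): C=8, w*C=3*8=24
  Job (p=4,w=2): C=12, w*C=2*12=24
Total weighted completion time = 73

73


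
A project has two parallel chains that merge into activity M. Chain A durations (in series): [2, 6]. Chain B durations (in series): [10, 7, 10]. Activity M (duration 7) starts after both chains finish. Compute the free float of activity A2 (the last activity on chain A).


ES(A2) = sum of predecessors on chain A = 2
EF(A2) = ES + duration = 2 + 6 = 8
Successor of A2 is M. ES(M) = max(sum(A), sum(B)) = max(8, 27) = 27
Free float = ES(successor) - EF(current) = 27 - 8 = 19

19


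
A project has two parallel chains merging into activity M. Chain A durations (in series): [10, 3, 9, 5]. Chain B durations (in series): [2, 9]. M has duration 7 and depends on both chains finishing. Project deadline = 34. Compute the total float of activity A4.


Forward pass: ES(A4) = sum of predecessors on chain A = 22
EF = ES + duration = 22 + 5 = 27
Backward pass: LF(M) = deadline = 34; LS(M) = 34 - 7 = 27
LF(A4) = LS(M) - sum(successors on chain A) = 27 - 0 = 27
LS = LF - duration = 27 - 5 = 22
Total float = LS - ES = 22 - 22 = 0

0


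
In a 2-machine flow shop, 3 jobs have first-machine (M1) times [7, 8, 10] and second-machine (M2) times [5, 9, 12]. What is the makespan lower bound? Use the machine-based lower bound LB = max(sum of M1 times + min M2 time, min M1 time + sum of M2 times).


LB1 = sum(M1 times) + min(M2 times) = 25 + 5 = 30
LB2 = min(M1 times) + sum(M2 times) = 7 + 26 = 33
Lower bound = max(LB1, LB2) = max(30, 33) = 33

33


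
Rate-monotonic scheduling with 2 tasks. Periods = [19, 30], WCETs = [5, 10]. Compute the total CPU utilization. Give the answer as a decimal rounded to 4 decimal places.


Compute individual utilizations (exact fractions):
  Task 1: C/T = 5/19 (approx. 0.2632)
  Task 2: C/T = 10/30 = 1/3 (approx. 0.3333)
Total utilization U = 5/19 + 1/3 = 34/57
Rounded to 4 decimal places: U = 0.5965
RM (Liu & Layland) bound for 2 tasks = 0.828427; compare with U = 34/57 (approx. 0.596491)
U <= bound, so schedulable by RM sufficient condition.

0.5965


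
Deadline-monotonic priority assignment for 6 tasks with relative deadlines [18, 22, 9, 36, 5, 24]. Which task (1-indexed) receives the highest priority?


Sort tasks by relative deadline (ascending):
  Task 5: deadline = 5
  Task 3: deadline = 9
  Task 1: deadline = 18
  Task 2: deadline = 22
  Task 6: deadline = 24
  Task 4: deadline = 36
Priority order (highest first): [5, 3, 1, 2, 6, 4]
Highest priority task = 5

5


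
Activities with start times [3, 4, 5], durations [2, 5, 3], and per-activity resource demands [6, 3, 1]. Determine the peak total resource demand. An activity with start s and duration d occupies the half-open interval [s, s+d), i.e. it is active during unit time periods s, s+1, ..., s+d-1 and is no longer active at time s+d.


Each activity i is active on [start_i, start_i + duration_i).
Compute total resource usage per time slot:
  t=0: active resources = [], total = 0
  t=1: active resources = [], total = 0
  t=2: active resources = [], total = 0
  t=3: active resources = [6], total = 6
  t=4: active resources = [6, 3], total = 9
  t=5: active resources = [3, 1], total = 4
  t=6: active resources = [3, 1], total = 4
  t=7: active resources = [3, 1], total = 4
  t=8: active resources = [3], total = 3
Peak resource demand = 9

9


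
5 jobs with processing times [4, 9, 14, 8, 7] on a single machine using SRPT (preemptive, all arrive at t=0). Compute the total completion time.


Since all jobs arrive at t=0, SRPT equals SPT ordering.
SPT order: [4, 7, 8, 9, 14]
Completion times:
  Job 1: p=4, C=4
  Job 2: p=7, C=11
  Job 3: p=8, C=19
  Job 4: p=9, C=28
  Job 5: p=14, C=42
Total completion time = 4 + 11 + 19 + 28 + 42 = 104

104


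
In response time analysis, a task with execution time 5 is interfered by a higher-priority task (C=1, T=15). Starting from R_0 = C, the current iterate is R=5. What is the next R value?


R_next = C + ceil(R_prev / T_hp) * C_hp
ceil(5 / 15) = ceil(0.3333) = 1
Interference = 1 * 1 = 1
R_next = 5 + 1 = 6

6


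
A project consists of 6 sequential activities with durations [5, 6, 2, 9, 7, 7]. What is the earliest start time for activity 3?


Activity 3 starts after activities 1 through 2 complete.
Predecessor durations: [5, 6]
ES = 5 + 6 = 11

11


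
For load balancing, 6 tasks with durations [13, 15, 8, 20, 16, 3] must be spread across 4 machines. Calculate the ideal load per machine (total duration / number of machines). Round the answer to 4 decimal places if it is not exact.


Total processing time = 13 + 15 + 8 + 20 + 16 + 3 = 75
Number of machines = 4
Ideal balanced load = 75 / 4 = 18.75

18.75


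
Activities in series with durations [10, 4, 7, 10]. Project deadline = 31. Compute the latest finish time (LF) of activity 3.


LF(activity 3) = deadline - sum of successor durations
Successors: activities 4 through 4 with durations [10]
Sum of successor durations = 10
LF = 31 - 10 = 21

21


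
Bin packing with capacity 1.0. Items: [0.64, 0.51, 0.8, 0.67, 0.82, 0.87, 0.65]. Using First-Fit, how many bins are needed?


Place items sequentially using First-Fit:
  Item 0.64 -> new Bin 1
  Item 0.51 -> new Bin 2
  Item 0.8 -> new Bin 3
  Item 0.67 -> new Bin 4
  Item 0.82 -> new Bin 5
  Item 0.87 -> new Bin 6
  Item 0.65 -> new Bin 7
Total bins used = 7

7


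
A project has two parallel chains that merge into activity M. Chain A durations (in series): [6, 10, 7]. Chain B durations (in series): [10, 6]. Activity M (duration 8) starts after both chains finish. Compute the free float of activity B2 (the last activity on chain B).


ES(B2) = sum of predecessors on chain B = 10
EF(B2) = ES + duration = 10 + 6 = 16
Successor of B2 is M. ES(M) = max(sum(A), sum(B)) = max(23, 16) = 23
Free float = ES(successor) - EF(current) = 23 - 16 = 7

7


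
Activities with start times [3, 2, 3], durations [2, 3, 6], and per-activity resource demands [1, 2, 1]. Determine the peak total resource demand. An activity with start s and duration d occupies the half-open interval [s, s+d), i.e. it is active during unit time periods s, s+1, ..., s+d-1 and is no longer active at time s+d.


Each activity i is active on [start_i, start_i + duration_i).
Compute total resource usage per time slot:
  t=0: active resources = [], total = 0
  t=1: active resources = [], total = 0
  t=2: active resources = [2], total = 2
  t=3: active resources = [1, 2, 1], total = 4
  t=4: active resources = [1, 2, 1], total = 4
  t=5: active resources = [1], total = 1
  t=6: active resources = [1], total = 1
  t=7: active resources = [1], total = 1
  t=8: active resources = [1], total = 1
Peak resource demand = 4

4


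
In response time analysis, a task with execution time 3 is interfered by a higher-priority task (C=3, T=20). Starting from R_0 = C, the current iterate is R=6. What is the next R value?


R_next = C + ceil(R_prev / T_hp) * C_hp
ceil(6 / 20) = ceil(0.3) = 1
Interference = 1 * 3 = 3
R_next = 3 + 3 = 6
R_next = R_prev, so the iteration has converged (response time = 6).

6


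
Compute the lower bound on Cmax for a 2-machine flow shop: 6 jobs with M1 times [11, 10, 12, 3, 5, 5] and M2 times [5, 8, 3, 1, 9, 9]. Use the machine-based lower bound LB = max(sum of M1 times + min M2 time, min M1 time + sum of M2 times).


LB1 = sum(M1 times) + min(M2 times) = 46 + 1 = 47
LB2 = min(M1 times) + sum(M2 times) = 3 + 35 = 38
Lower bound = max(LB1, LB2) = max(47, 38) = 47

47


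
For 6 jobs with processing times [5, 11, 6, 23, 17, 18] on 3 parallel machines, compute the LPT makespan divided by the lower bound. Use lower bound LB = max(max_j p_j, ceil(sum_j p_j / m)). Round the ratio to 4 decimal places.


LPT order: [23, 18, 17, 11, 6, 5]
Machine loads after assignment: [28, 24, 28]
LPT makespan = 28
Lower bound = max(max_job, ceil(total/3)) = max(23, 27) = 27
Ratio = 28 / 27 = 1.037

1.037


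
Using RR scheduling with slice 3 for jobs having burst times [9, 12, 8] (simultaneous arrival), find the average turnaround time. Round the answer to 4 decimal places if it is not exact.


Time quantum = 3
Execution trace:
  J1 runs 3 units, time = 3
  J2 runs 3 units, time = 6
  J3 runs 3 units, time = 9
  J1 runs 3 units, time = 12
  J2 runs 3 units, time = 15
  J3 runs 3 units, time = 18
  J1 runs 3 units, time = 21
  J2 runs 3 units, time = 24
  J3 runs 2 units, time = 26
  J2 runs 3 units, time = 29
Finish times: [21, 29, 26]
Average turnaround = 76/3 = 25.3333

25.3333


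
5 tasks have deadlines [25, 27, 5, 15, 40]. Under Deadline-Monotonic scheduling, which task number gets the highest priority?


Sort tasks by relative deadline (ascending):
  Task 3: deadline = 5
  Task 4: deadline = 15
  Task 1: deadline = 25
  Task 2: deadline = 27
  Task 5: deadline = 40
Priority order (highest first): [3, 4, 1, 2, 5]
Highest priority task = 3

3


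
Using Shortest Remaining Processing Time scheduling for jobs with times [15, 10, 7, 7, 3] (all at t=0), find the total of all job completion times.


Since all jobs arrive at t=0, SRPT equals SPT ordering.
SPT order: [3, 7, 7, 10, 15]
Completion times:
  Job 1: p=3, C=3
  Job 2: p=7, C=10
  Job 3: p=7, C=17
  Job 4: p=10, C=27
  Job 5: p=15, C=42
Total completion time = 3 + 10 + 17 + 27 + 42 = 99

99


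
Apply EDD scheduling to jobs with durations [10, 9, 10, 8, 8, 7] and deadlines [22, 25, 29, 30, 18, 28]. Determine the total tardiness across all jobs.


Sort by due date (EDD order): [(8, 18), (10, 22), (9, 25), (7, 28), (10, 29), (8, 30)]
Compute completion times and tardiness:
  Job 1: p=8, d=18, C=8, tardiness=max(0,8-18)=0
  Job 2: p=10, d=22, C=18, tardiness=max(0,18-22)=0
  Job 3: p=9, d=25, C=27, tardiness=max(0,27-25)=2
  Job 4: p=7, d=28, C=34, tardiness=max(0,34-28)=6
  Job 5: p=10, d=29, C=44, tardiness=max(0,44-29)=15
  Job 6: p=8, d=30, C=52, tardiness=max(0,52-30)=22
Total tardiness = 45

45


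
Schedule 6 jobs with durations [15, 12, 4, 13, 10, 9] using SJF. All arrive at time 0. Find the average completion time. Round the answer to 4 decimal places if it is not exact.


SJF order (ascending): [4, 9, 10, 12, 13, 15]
Completion times:
  Job 1: burst=4, C=4
  Job 2: burst=9, C=13
  Job 3: burst=10, C=23
  Job 4: burst=12, C=35
  Job 5: burst=13, C=48
  Job 6: burst=15, C=63
Average completion = 186/6 = 31.0

31.0


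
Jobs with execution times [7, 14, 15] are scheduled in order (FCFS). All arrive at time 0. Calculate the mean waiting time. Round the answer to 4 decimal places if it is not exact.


FCFS order (as given): [7, 14, 15]
Waiting times:
  Job 1: wait = 0
  Job 2: wait = 7
  Job 3: wait = 21
Sum of waiting times = 28
Average waiting time = 28/3 = 9.3333

9.3333


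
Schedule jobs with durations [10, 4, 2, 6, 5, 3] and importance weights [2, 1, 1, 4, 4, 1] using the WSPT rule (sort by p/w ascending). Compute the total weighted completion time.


Compute p/w ratios and sort ascending (WSPT): [(5, 4), (6, 4), (2, 1), (3, 1), (4, 1), (10, 2)]
Compute weighted completion times:
  Job (p=5,w=4): C=5, w*C=4*5=20
  Job (p=6,w=4): C=11, w*C=4*11=44
  Job (p=2,w=1): C=13, w*C=1*13=13
  Job (p=3,w=1): C=16, w*C=1*16=16
  Job (p=4,w=1): C=20, w*C=1*20=20
  Job (p=10,w=2): C=30, w*C=2*30=60
Total weighted completion time = 173

173


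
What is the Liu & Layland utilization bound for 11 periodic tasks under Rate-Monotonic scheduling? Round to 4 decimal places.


Compute 2^(1/11) = 1.0650410894
Subtract 1: 1.0650410894 - 1 = 0.0650410894
Multiply by n: 11 * 0.0650410894 = 0.7154519834
Round to 4 dp: 0.7155

0.7155


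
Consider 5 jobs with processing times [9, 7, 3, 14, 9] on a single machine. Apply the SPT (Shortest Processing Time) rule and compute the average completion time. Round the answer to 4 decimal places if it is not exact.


Sort jobs by processing time (SPT order): [3, 7, 9, 9, 14]
Compute completion times sequentially:
  Job 1: processing = 3, completes at 3
  Job 2: processing = 7, completes at 10
  Job 3: processing = 9, completes at 19
  Job 4: processing = 9, completes at 28
  Job 5: processing = 14, completes at 42
Sum of completion times = 102
Average completion time = 102/5 = 20.4

20.4


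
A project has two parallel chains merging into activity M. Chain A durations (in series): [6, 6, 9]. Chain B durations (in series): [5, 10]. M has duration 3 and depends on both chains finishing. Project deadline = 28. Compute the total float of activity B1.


Forward pass: ES(B1) = sum of predecessors on chain B = 0
EF = ES + duration = 0 + 5 = 5
Backward pass: LF(M) = deadline = 28; LS(M) = 28 - 3 = 25
LF(B1) = LS(M) - sum(successors on chain B) = 25 - 10 = 15
LS = LF - duration = 15 - 5 = 10
Total float = LS - ES = 10 - 0 = 10

10


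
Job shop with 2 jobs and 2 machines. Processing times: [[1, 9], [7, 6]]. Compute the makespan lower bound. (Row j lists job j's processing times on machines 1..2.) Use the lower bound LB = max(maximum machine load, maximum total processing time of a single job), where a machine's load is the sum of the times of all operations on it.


Machine loads:
  Machine 1: 1 + 7 = 8
  Machine 2: 9 + 6 = 15
Max machine load = 15
Job totals:
  Job 1: 10
  Job 2: 13
Max job total = 13
Lower bound = max(15, 13) = 15

15


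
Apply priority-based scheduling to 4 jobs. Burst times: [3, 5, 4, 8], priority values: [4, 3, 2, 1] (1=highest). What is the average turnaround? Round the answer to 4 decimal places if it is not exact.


Sort by priority (ascending = highest first):
Order: [(1, 8), (2, 4), (3, 5), (4, 3)]
Completion times:
  Priority 1, burst=8, C=8
  Priority 2, burst=4, C=12
  Priority 3, burst=5, C=17
  Priority 4, burst=3, C=20
Average turnaround = 57/4 = 14.25

14.25


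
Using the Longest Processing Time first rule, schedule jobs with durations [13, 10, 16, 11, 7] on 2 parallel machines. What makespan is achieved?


Sort jobs in decreasing order (LPT): [16, 13, 11, 10, 7]
Assign each job to the least loaded machine:
  Machine 1: jobs [16, 10], load = 26
  Machine 2: jobs [13, 11, 7], load = 31
Makespan = max load = 31

31


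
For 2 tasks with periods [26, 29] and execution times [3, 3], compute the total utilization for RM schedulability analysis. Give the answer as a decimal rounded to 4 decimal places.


Compute individual utilizations (exact fractions):
  Task 1: C/T = 3/26 (approx. 0.1154)
  Task 2: C/T = 3/29 (approx. 0.1034)
Total utilization U = 3/26 + 3/29 = 165/754
Rounded to 4 decimal places: U = 0.2188
RM (Liu & Layland) bound for 2 tasks = 0.828427; compare with U = 165/754 (approx. 0.218833)
U <= bound, so schedulable by RM sufficient condition.

0.2188


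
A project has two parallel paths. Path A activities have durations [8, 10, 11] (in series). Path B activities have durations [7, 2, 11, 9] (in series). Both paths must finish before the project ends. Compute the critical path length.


Path A total = 8 + 10 + 11 = 29
Path B total = 7 + 2 + 11 + 9 = 29
Critical path = longest path = max(29, 29) = 29

29


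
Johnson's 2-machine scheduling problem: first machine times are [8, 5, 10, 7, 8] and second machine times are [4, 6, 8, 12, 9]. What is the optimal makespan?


Apply Johnson's rule:
  Group 1 (a <= b): [(2, 5, 6), (4, 7, 12), (5, 8, 9)]
  Group 2 (a > b): [(3, 10, 8), (1, 8, 4)]
Optimal job order: [2, 4, 5, 3, 1]
Schedule:
  Job 2: M1 done at 5, M2 done at 11
  Job 4: M1 done at 12, M2 done at 24
  Job 5: M1 done at 20, M2 done at 33
  Job 3: M1 done at 30, M2 done at 41
  Job 1: M1 done at 38, M2 done at 45
Makespan = 45

45


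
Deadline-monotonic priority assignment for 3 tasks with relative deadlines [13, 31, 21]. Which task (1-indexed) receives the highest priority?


Sort tasks by relative deadline (ascending):
  Task 1: deadline = 13
  Task 3: deadline = 21
  Task 2: deadline = 31
Priority order (highest first): [1, 3, 2]
Highest priority task = 1

1


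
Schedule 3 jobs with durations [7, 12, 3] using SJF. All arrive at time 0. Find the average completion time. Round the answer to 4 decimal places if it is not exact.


SJF order (ascending): [3, 7, 12]
Completion times:
  Job 1: burst=3, C=3
  Job 2: burst=7, C=10
  Job 3: burst=12, C=22
Average completion = 35/3 = 11.6667

11.6667


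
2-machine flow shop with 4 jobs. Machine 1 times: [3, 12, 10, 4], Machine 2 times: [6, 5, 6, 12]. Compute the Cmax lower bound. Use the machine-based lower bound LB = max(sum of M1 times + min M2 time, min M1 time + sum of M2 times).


LB1 = sum(M1 times) + min(M2 times) = 29 + 5 = 34
LB2 = min(M1 times) + sum(M2 times) = 3 + 29 = 32
Lower bound = max(LB1, LB2) = max(34, 32) = 34

34


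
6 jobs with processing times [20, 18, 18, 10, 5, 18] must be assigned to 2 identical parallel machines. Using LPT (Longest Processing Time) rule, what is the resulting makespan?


Sort jobs in decreasing order (LPT): [20, 18, 18, 18, 10, 5]
Assign each job to the least loaded machine:
  Machine 1: jobs [20, 18, 5], load = 43
  Machine 2: jobs [18, 18, 10], load = 46
Makespan = max load = 46

46


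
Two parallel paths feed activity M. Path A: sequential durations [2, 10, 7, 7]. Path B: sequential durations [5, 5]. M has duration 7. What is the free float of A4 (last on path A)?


ES(A4) = sum of predecessors on chain A = 19
EF(A4) = ES + duration = 19 + 7 = 26
Successor of A4 is M. ES(M) = max(sum(A), sum(B)) = max(26, 10) = 26
Free float = ES(successor) - EF(current) = 26 - 26 = 0

0


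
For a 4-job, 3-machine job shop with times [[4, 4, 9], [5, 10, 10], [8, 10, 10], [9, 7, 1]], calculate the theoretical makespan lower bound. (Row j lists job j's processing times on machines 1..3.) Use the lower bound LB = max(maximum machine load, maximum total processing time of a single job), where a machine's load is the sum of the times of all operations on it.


Machine loads:
  Machine 1: 4 + 5 + 8 + 9 = 26
  Machine 2: 4 + 10 + 10 + 7 = 31
  Machine 3: 9 + 10 + 10 + 1 = 30
Max machine load = 31
Job totals:
  Job 1: 17
  Job 2: 25
  Job 3: 28
  Job 4: 17
Max job total = 28
Lower bound = max(31, 28) = 31

31


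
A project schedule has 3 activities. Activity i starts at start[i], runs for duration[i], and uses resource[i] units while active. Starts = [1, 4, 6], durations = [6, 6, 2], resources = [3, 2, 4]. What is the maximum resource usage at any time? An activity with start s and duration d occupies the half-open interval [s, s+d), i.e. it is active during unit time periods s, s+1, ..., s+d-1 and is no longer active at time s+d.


Each activity i is active on [start_i, start_i + duration_i).
Compute total resource usage per time slot:
  t=0: active resources = [], total = 0
  t=1: active resources = [3], total = 3
  t=2: active resources = [3], total = 3
  t=3: active resources = [3], total = 3
  t=4: active resources = [3, 2], total = 5
  t=5: active resources = [3, 2], total = 5
  t=6: active resources = [3, 2, 4], total = 9
  t=7: active resources = [2, 4], total = 6
  t=8: active resources = [2], total = 2
  t=9: active resources = [2], total = 2
Peak resource demand = 9

9


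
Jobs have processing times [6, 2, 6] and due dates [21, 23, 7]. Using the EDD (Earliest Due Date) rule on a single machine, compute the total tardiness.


Sort by due date (EDD order): [(6, 7), (6, 21), (2, 23)]
Compute completion times and tardiness:
  Job 1: p=6, d=7, C=6, tardiness=max(0,6-7)=0
  Job 2: p=6, d=21, C=12, tardiness=max(0,12-21)=0
  Job 3: p=2, d=23, C=14, tardiness=max(0,14-23)=0
Total tardiness = 0

0


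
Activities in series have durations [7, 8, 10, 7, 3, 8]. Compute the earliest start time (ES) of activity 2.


Activity 2 starts after activities 1 through 1 complete.
Predecessor durations: [7]
ES = 7 = 7

7


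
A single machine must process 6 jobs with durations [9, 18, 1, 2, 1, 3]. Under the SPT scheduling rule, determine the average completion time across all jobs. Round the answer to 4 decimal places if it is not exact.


Sort jobs by processing time (SPT order): [1, 1, 2, 3, 9, 18]
Compute completion times sequentially:
  Job 1: processing = 1, completes at 1
  Job 2: processing = 1, completes at 2
  Job 3: processing = 2, completes at 4
  Job 4: processing = 3, completes at 7
  Job 5: processing = 9, completes at 16
  Job 6: processing = 18, completes at 34
Sum of completion times = 64
Average completion time = 64/6 = 10.6667

10.6667


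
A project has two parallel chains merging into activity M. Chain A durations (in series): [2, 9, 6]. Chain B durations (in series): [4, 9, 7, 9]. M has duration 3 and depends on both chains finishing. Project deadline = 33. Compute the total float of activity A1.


Forward pass: ES(A1) = sum of predecessors on chain A = 0
EF = ES + duration = 0 + 2 = 2
Backward pass: LF(M) = deadline = 33; LS(M) = 33 - 3 = 30
LF(A1) = LS(M) - sum(successors on chain A) = 30 - 15 = 15
LS = LF - duration = 15 - 2 = 13
Total float = LS - ES = 13 - 0 = 13

13


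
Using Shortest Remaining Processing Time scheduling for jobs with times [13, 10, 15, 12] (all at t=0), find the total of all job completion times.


Since all jobs arrive at t=0, SRPT equals SPT ordering.
SPT order: [10, 12, 13, 15]
Completion times:
  Job 1: p=10, C=10
  Job 2: p=12, C=22
  Job 3: p=13, C=35
  Job 4: p=15, C=50
Total completion time = 10 + 22 + 35 + 50 = 117

117


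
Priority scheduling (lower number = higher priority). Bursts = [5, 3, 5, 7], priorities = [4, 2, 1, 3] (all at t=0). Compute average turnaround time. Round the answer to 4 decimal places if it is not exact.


Sort by priority (ascending = highest first):
Order: [(1, 5), (2, 3), (3, 7), (4, 5)]
Completion times:
  Priority 1, burst=5, C=5
  Priority 2, burst=3, C=8
  Priority 3, burst=7, C=15
  Priority 4, burst=5, C=20
Average turnaround = 48/4 = 12.0

12.0


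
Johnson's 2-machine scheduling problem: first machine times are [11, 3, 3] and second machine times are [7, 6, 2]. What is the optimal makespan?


Apply Johnson's rule:
  Group 1 (a <= b): [(2, 3, 6)]
  Group 2 (a > b): [(1, 11, 7), (3, 3, 2)]
Optimal job order: [2, 1, 3]
Schedule:
  Job 2: M1 done at 3, M2 done at 9
  Job 1: M1 done at 14, M2 done at 21
  Job 3: M1 done at 17, M2 done at 23
Makespan = 23

23


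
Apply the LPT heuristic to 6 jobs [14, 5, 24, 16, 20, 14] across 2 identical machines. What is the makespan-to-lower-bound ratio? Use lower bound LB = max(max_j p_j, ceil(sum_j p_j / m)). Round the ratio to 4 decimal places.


LPT order: [24, 20, 16, 14, 14, 5]
Machine loads after assignment: [43, 50]
LPT makespan = 50
Lower bound = max(max_job, ceil(total/2)) = max(24, 47) = 47
Ratio = 50 / 47 = 1.0638

1.0638


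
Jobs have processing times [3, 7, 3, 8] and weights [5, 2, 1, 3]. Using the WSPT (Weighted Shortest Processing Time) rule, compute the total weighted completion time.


Compute p/w ratios and sort ascending (WSPT): [(3, 5), (8, 3), (3, 1), (7, 2)]
Compute weighted completion times:
  Job (p=3,w=5): C=3, w*C=5*3=15
  Job (p=8,w=3): C=11, w*C=3*11=33
  Job (p=3,w=1): C=14, w*C=1*14=14
  Job (p=7,w=2): C=21, w*C=2*21=42
Total weighted completion time = 104

104


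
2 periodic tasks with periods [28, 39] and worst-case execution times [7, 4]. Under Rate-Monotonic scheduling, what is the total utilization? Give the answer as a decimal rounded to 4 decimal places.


Compute individual utilizations (exact fractions):
  Task 1: C/T = 7/28 = 1/4 (approx. 0.25)
  Task 2: C/T = 4/39 (approx. 0.1026)
Total utilization U = 1/4 + 4/39 = 55/156
Rounded to 4 decimal places: U = 0.3526
RM (Liu & Layland) bound for 2 tasks = 0.828427; compare with U = 55/156 (approx. 0.352564)
U <= bound, so schedulable by RM sufficient condition.

0.3526


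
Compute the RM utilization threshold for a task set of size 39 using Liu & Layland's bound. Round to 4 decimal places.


Compute 2^(1/39) = 1.0179318843
Subtract 1: 1.0179318843 - 1 = 0.0179318843
Multiply by n: 39 * 0.0179318843 = 0.6993434877
Round to 4 dp: 0.6993

0.6993


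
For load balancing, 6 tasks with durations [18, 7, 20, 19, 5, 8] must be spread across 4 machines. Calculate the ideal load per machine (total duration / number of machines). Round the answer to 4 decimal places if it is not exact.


Total processing time = 18 + 7 + 20 + 19 + 5 + 8 = 77
Number of machines = 4
Ideal balanced load = 77 / 4 = 19.25

19.25


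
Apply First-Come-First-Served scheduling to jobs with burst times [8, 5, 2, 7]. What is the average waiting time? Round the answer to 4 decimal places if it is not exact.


FCFS order (as given): [8, 5, 2, 7]
Waiting times:
  Job 1: wait = 0
  Job 2: wait = 8
  Job 3: wait = 13
  Job 4: wait = 15
Sum of waiting times = 36
Average waiting time = 36/4 = 9.0

9.0


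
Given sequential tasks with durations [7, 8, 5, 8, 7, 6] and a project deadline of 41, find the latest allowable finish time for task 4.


LF(activity 4) = deadline - sum of successor durations
Successors: activities 5 through 6 with durations [7, 6]
Sum of successor durations = 13
LF = 41 - 13 = 28

28


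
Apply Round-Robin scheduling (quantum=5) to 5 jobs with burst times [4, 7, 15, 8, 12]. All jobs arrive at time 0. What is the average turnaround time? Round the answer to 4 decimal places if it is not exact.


Time quantum = 5
Execution trace:
  J1 runs 4 units, time = 4
  J2 runs 5 units, time = 9
  J3 runs 5 units, time = 14
  J4 runs 5 units, time = 19
  J5 runs 5 units, time = 24
  J2 runs 2 units, time = 26
  J3 runs 5 units, time = 31
  J4 runs 3 units, time = 34
  J5 runs 5 units, time = 39
  J3 runs 5 units, time = 44
  J5 runs 2 units, time = 46
Finish times: [4, 26, 44, 34, 46]
Average turnaround = 154/5 = 30.8

30.8


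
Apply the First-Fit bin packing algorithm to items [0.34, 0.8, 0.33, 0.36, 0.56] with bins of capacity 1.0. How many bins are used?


Place items sequentially using First-Fit:
  Item 0.34 -> new Bin 1
  Item 0.8 -> new Bin 2
  Item 0.33 -> Bin 1 (now 0.67)
  Item 0.36 -> new Bin 3
  Item 0.56 -> Bin 3 (now 0.92)
Total bins used = 3

3


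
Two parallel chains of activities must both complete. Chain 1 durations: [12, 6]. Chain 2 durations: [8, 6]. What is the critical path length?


Path A total = 12 + 6 = 18
Path B total = 8 + 6 = 14
Critical path = longest path = max(18, 14) = 18

18


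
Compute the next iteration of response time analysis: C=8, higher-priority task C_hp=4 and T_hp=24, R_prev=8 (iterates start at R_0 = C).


R_next = C + ceil(R_prev / T_hp) * C_hp
ceil(8 / 24) = ceil(0.3333) = 1
Interference = 1 * 4 = 4
R_next = 8 + 4 = 12

12


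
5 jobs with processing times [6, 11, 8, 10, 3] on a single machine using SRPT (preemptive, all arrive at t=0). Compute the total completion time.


Since all jobs arrive at t=0, SRPT equals SPT ordering.
SPT order: [3, 6, 8, 10, 11]
Completion times:
  Job 1: p=3, C=3
  Job 2: p=6, C=9
  Job 3: p=8, C=17
  Job 4: p=10, C=27
  Job 5: p=11, C=38
Total completion time = 3 + 9 + 17 + 27 + 38 = 94

94


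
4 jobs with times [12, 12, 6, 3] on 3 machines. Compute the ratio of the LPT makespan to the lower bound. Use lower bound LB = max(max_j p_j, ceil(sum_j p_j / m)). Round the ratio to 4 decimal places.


LPT order: [12, 12, 6, 3]
Machine loads after assignment: [12, 12, 9]
LPT makespan = 12
Lower bound = max(max_job, ceil(total/3)) = max(12, 11) = 12
Ratio = 12 / 12 = 1.0

1.0


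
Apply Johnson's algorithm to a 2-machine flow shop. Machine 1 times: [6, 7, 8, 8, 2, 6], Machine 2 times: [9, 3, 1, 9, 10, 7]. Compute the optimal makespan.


Apply Johnson's rule:
  Group 1 (a <= b): [(5, 2, 10), (1, 6, 9), (6, 6, 7), (4, 8, 9)]
  Group 2 (a > b): [(2, 7, 3), (3, 8, 1)]
Optimal job order: [5, 1, 6, 4, 2, 3]
Schedule:
  Job 5: M1 done at 2, M2 done at 12
  Job 1: M1 done at 8, M2 done at 21
  Job 6: M1 done at 14, M2 done at 28
  Job 4: M1 done at 22, M2 done at 37
  Job 2: M1 done at 29, M2 done at 40
  Job 3: M1 done at 37, M2 done at 41
Makespan = 41

41


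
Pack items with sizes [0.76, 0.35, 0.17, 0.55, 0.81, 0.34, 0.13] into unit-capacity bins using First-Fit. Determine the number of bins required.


Place items sequentially using First-Fit:
  Item 0.76 -> new Bin 1
  Item 0.35 -> new Bin 2
  Item 0.17 -> Bin 1 (now 0.93)
  Item 0.55 -> Bin 2 (now 0.9)
  Item 0.81 -> new Bin 3
  Item 0.34 -> new Bin 4
  Item 0.13 -> Bin 3 (now 0.94)
Total bins used = 4

4


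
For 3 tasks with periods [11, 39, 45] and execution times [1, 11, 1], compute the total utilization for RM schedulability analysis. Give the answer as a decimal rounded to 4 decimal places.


Compute individual utilizations (exact fractions):
  Task 1: C/T = 1/11 (approx. 0.0909)
  Task 2: C/T = 11/39 (approx. 0.2821)
  Task 3: C/T = 1/45 (approx. 0.0222)
Total utilization U = 1/11 + 11/39 + 1/45 = 2543/6435
Rounded to 4 decimal places: U = 0.3952
RM (Liu & Layland) bound for 3 tasks = 0.779763; compare with U = 2543/6435 (approx. 0.395183)
U <= bound, so schedulable by RM sufficient condition.

0.3952


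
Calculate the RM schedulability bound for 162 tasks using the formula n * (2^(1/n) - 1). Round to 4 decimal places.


Compute 2^(1/162) = 1.0042878529
Subtract 1: 1.0042878529 - 1 = 0.0042878529
Multiply by n: 162 * 0.0042878529 = 0.6946321698
Round to 4 dp: 0.6946

0.6946


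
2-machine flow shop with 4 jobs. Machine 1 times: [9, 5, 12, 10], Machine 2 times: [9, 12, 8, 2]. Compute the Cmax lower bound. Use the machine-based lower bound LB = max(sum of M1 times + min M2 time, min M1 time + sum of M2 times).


LB1 = sum(M1 times) + min(M2 times) = 36 + 2 = 38
LB2 = min(M1 times) + sum(M2 times) = 5 + 31 = 36
Lower bound = max(LB1, LB2) = max(38, 36) = 38

38


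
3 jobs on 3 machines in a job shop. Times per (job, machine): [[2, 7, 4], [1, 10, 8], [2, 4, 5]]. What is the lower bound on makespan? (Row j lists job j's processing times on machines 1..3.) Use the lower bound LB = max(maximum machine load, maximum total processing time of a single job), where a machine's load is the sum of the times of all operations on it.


Machine loads:
  Machine 1: 2 + 1 + 2 = 5
  Machine 2: 7 + 10 + 4 = 21
  Machine 3: 4 + 8 + 5 = 17
Max machine load = 21
Job totals:
  Job 1: 13
  Job 2: 19
  Job 3: 11
Max job total = 19
Lower bound = max(21, 19) = 21

21


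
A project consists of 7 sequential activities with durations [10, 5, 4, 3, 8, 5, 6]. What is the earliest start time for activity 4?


Activity 4 starts after activities 1 through 3 complete.
Predecessor durations: [10, 5, 4]
ES = 10 + 5 + 4 = 19

19


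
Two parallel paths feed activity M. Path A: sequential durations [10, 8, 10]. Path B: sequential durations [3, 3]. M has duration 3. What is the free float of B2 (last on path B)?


ES(B2) = sum of predecessors on chain B = 3
EF(B2) = ES + duration = 3 + 3 = 6
Successor of B2 is M. ES(M) = max(sum(A), sum(B)) = max(28, 6) = 28
Free float = ES(successor) - EF(current) = 28 - 6 = 22

22


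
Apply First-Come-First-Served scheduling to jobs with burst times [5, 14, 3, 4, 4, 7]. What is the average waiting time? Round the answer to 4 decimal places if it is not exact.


FCFS order (as given): [5, 14, 3, 4, 4, 7]
Waiting times:
  Job 1: wait = 0
  Job 2: wait = 5
  Job 3: wait = 19
  Job 4: wait = 22
  Job 5: wait = 26
  Job 6: wait = 30
Sum of waiting times = 102
Average waiting time = 102/6 = 17.0

17.0


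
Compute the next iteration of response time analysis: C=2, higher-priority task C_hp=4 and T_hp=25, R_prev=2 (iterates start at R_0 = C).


R_next = C + ceil(R_prev / T_hp) * C_hp
ceil(2 / 25) = ceil(0.08) = 1
Interference = 1 * 4 = 4
R_next = 2 + 4 = 6

6


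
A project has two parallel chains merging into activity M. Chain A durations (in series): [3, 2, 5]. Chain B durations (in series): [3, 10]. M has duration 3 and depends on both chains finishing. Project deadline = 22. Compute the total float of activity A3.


Forward pass: ES(A3) = sum of predecessors on chain A = 5
EF = ES + duration = 5 + 5 = 10
Backward pass: LF(M) = deadline = 22; LS(M) = 22 - 3 = 19
LF(A3) = LS(M) - sum(successors on chain A) = 19 - 0 = 19
LS = LF - duration = 19 - 5 = 14
Total float = LS - ES = 14 - 5 = 9

9
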